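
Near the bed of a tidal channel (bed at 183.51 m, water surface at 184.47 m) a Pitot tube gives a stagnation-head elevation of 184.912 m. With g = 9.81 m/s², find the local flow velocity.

Near the bed, under hydrostatic conditions, the piezometric head (z + ψ) equals the free-surface elevation, 184.47 m.
Velocity head = total − piezometric = 184.912 − 184.47 = 0.442 m.
v = √(2g·h_v) = √(2 × 9.81 × 0.442) = 2.94 m/s.

v ≈ 2.94 m/s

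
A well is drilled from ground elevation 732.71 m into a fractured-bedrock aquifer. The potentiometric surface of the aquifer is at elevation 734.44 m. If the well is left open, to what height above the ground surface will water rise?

Water rises to the potentiometric surface, so the rise above ground = 734.44 − 732.71 = 1.73 m.

≈ 1.73 m above ground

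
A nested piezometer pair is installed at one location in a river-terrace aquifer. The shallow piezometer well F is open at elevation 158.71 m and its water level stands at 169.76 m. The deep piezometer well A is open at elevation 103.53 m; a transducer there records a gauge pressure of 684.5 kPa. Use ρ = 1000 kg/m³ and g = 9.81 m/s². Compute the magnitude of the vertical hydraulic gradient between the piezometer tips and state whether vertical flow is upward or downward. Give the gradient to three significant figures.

|i_v| ≈ 0.0643; vertical flow is upward

Total head at well F: h = 169.76 m (water level in the standpipe).
Pressure head at well A: ψ = P/(ρg) = 684.5×1000 / (1000 × 9.81) = 69.78 m.
Total head at well A: h = z + ψ = 103.53 + 69.78 = 173.31 m.
Δh = h(well F) − h(well A) = 169.76 − 173.31 = -3.55 m.
Vertical separation Δz = 158.71 − 103.53 = 55.18 m.
|i_v| = |Δh| / Δz = 3.55 / 55.18 = 0.0643.
Head is higher in the deep piezometer, so vertical flow is upward (discharge condition).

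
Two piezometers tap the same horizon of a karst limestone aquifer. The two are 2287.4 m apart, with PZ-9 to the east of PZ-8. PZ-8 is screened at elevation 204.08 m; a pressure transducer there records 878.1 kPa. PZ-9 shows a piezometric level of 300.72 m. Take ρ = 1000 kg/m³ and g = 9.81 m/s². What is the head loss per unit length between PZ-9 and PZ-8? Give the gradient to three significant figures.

Pressure head at PZ-8: ψ = P/(ρg) = 878.1×1000 / (1000 × 9.81) = 89.51 m.
Total head at PZ-8: h = z + ψ = 204.08 + 89.51 = 293.59 m.
Total head at PZ-9: h = 300.72 m (water level in the piezometer is the total head).
Head difference: h(PZ-8) − h(PZ-9) = 293.59 − 300.72 = -7.13 m.
Hydraulic gradient: i = |Δh| / L = 7.13 / 2287.4 = 0.00312.

i ≈ 0.00312 m/m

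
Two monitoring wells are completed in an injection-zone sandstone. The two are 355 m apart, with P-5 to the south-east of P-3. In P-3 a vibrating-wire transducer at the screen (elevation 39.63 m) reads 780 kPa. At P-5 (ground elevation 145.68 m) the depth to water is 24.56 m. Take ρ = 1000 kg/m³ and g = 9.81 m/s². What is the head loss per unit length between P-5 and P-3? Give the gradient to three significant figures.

i ≈ 0.00558 m/m

Pressure head at P-3: ψ = P/(ρg) = 780×1000 / (1000 × 9.81) = 79.51 m.
Total head at P-3: h = z + ψ = 39.63 + 79.51 = 119.14 m.
Total head at P-5: h = 145.68 − 24.56 = 121.12 m.
Head difference: h(P-3) − h(P-5) = 119.14 − 121.12 = -1.98 m.
Hydraulic gradient: i = |Δh| / L = 1.98 / 355 = 0.00558.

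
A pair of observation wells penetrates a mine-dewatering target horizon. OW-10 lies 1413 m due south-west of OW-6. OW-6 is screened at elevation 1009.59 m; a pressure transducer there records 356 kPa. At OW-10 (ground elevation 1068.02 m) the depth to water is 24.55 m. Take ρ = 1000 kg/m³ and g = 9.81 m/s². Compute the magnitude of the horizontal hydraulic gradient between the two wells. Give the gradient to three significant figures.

i ≈ 0.00171

Pressure head at OW-6: ψ = P/(ρg) = 356×1000 / (1000 × 9.81) = 36.29 m.
Total head at OW-6: h = z + ψ = 1009.59 + 36.29 = 1045.88 m.
Total head at OW-10: h = 1068.02 − 24.55 = 1043.47 m.
Head difference: h(OW-6) − h(OW-10) = 1045.88 − 1043.47 = 2.41 m.
Hydraulic gradient: i = |Δh| / L = 2.41 / 1413 = 0.00171.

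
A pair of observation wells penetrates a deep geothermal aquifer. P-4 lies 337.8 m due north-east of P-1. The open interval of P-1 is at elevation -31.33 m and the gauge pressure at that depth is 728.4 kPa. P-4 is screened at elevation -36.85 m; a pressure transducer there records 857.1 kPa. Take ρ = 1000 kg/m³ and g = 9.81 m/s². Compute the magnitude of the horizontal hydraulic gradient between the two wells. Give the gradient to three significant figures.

i ≈ 0.0225

Pressure head at P-1: ψ = P/(ρg) = 728.4×1000 / (1000 × 9.81) = 74.25 m.
Total head at P-1: h = z + ψ = -31.33 + 74.25 = 42.92 m.
Pressure head at P-4: ψ = P/(ρg) = 857.1×1000 / (1000 × 9.81) = 87.37 m.
Total head at P-4: h = z + ψ = -36.85 + 87.37 = 50.52 m.
Head difference: h(P-1) − h(P-4) = 42.92 − 50.52 = -7.60 m.
Hydraulic gradient: i = |Δh| / L = 7.60 / 337.8 = 0.0225.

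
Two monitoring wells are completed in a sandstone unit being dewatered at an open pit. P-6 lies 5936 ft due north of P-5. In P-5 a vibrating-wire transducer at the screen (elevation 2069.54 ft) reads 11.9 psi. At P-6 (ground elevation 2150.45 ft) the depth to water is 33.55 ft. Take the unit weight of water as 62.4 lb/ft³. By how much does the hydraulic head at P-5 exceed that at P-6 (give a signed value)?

Δh ≈ -19.90 ft

Pressure head at P-5: ψ = 144·P/γ = 144 × 11.9 / 62.4 = 27.46 ft.
Total head at P-5: h = z + ψ = 2069.54 + 27.46 = 2097.00 ft.
Total head at P-6: h = 2150.45 − 33.55 = 2116.90 ft.
Head difference: h(P-5) − h(P-6) = 2097.00 − 2116.90 = -19.90 ft.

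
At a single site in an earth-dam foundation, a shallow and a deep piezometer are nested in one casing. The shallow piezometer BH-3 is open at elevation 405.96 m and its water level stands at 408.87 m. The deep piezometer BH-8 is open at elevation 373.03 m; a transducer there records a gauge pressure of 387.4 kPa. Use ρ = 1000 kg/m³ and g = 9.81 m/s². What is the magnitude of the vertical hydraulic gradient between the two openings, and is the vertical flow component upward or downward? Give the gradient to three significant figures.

Total head at BH-3: h = 408.87 m (water level in the standpipe).
Pressure head at BH-8: ψ = P/(ρg) = 387.4×1000 / (1000 × 9.81) = 39.49 m.
Total head at BH-8: h = z + ψ = 373.03 + 39.49 = 412.52 m.
Δh = h(BH-3) − h(BH-8) = 408.87 − 412.52 = -3.65 m.
Vertical separation Δz = 405.96 − 373.03 = 32.93 m.
|i_v| = |Δh| / Δz = 3.65 / 32.93 = 0.111.
Head is higher in the deep piezometer, so vertical flow is upward (discharge condition).

|i_v| ≈ 0.111; vertical flow is upward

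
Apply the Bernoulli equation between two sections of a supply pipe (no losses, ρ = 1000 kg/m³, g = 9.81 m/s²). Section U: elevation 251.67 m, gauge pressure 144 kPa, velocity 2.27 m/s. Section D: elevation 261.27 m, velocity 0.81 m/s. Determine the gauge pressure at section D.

P₂ ≈ 52.1 kPa

Pressure head at U: ψ₁ = P₁/(ρg) = 144×1000 / (1000 × 9.81) = 14.68 m.
Velocity heads: v₁²/2g = 2.27²/19.62 = 0.263 m; v₂²/2g = 0.81²/19.62 = 0.033 m.
Total head H = z₁ + ψ₁ + v₁²/2g = 251.67 + 14.68 + 0.263 = 266.61 m.
ψ₂ = H − z₂ − v₂²/2g = 266.61 − 261.27 − 0.033 = 5.31 m.
P₂ = ρgψ₂ = 1000 × 9.81 × 5.31 ≈ 52.1 kPa.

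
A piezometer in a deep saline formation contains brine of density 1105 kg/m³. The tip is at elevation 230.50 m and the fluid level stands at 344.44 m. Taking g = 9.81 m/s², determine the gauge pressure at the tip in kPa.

P ≈ 1240 kPa

Pressure head ψ = h − z = 344.44 − 230.50 = 113.94 m.
P = ρgψ = 1105 × 9.81 × 113.94 = 1235115 Pa ≈ 1240 kPa.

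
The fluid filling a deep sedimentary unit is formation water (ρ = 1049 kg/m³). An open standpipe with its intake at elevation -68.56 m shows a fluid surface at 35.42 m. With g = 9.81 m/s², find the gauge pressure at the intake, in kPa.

Pressure head ψ = h − z = 35.42 − (-68.56) = 103.98 m.
P = ρgψ = 1049 × 9.81 × 103.98 = 1070026 Pa ≈ 1070 kPa.

P ≈ 1070 kPa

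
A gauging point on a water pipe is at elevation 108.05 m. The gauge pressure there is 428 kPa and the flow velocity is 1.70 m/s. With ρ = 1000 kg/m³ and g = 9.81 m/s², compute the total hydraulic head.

h ≈ 151.83 m

Pressure head ψ = P/(ρg) = 428×1000 / (1000 × 9.81) = 43.63 m.
Velocity head = v²/(2g) = 1.70² / (2 × 9.81) = 0.147 m.
h = z + ψ + v²/(2g) = 108.05 + 43.63 + 0.147 = 151.83 m.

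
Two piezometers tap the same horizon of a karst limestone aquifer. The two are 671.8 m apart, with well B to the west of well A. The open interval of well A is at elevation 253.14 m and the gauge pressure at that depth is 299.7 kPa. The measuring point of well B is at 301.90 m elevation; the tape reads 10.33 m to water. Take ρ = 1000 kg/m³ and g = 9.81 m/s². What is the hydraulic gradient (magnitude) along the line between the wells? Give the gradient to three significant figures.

i ≈ 0.0117

Pressure head at well A: ψ = P/(ρg) = 299.7×1000 / (1000 × 9.81) = 30.55 m.
Total head at well A: h = z + ψ = 253.14 + 30.55 = 283.69 m.
Total head at well B: h = 301.90 − 10.33 = 291.57 m.
Head difference: h(well A) − h(well B) = 283.69 − 291.57 = -7.88 m.
Hydraulic gradient: i = |Δh| / L = 7.88 / 671.8 = 0.0117.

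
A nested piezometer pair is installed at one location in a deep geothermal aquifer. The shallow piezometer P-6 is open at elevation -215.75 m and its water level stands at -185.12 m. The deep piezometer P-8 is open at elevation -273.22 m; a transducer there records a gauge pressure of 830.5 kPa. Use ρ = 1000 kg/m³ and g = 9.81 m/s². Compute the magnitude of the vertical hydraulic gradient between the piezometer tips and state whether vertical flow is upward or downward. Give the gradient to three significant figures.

|i_v| ≈ 0.0599; vertical flow is downward

Total head at P-6: h = -185.12 m (water level in the standpipe).
Pressure head at P-8: ψ = P/(ρg) = 830.5×1000 / (1000 × 9.81) = 84.66 m.
Total head at P-8: h = z + ψ = -273.22 + 84.66 = -188.56 m.
Δh = h(P-6) − h(P-8) = -185.12 − (-188.56) = 3.44 m.
Vertical separation Δz = -215.75 − (-273.22) = 57.47 m.
|i_v| = |Δh| / Δz = 3.44 / 57.47 = 0.0599.
Head is higher in the shallow piezometer, so vertical flow is downward (recharge condition).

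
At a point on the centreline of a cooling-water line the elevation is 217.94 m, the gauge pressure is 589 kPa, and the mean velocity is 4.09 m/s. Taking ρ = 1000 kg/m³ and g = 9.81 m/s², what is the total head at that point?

Pressure head ψ = P/(ρg) = 589×1000 / (1000 × 9.81) = 60.04 m.
Velocity head = v²/(2g) = 4.09² / (2 × 9.81) = 0.853 m.
h = z + ψ + v²/(2g) = 217.94 + 60.04 + 0.853 = 278.83 m.

h ≈ 278.83 m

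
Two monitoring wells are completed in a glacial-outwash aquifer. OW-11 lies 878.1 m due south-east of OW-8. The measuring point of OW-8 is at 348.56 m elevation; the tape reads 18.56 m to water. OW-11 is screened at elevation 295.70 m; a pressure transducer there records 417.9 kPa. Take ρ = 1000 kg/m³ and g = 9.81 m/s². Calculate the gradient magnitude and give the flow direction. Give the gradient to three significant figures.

Total head at OW-8: h = 348.56 − 18.56 = 330.00 m.
Pressure head at OW-11: ψ = P/(ρg) = 417.9×1000 / (1000 × 9.81) = 42.60 m.
Total head at OW-11: h = z + ψ = 295.70 + 42.60 = 338.30 m.
Head difference: h(OW-8) − h(OW-11) = 330.00 − 338.30 = -8.30 m.
Hydraulic gradient: i = |Δh| / L = 8.30 / 878.1 = 0.00945.
Flow is from higher to lower head: from OW-11 toward OW-8, i.e. toward the north-west.

i ≈ 0.00945; groundwater flows toward the north-west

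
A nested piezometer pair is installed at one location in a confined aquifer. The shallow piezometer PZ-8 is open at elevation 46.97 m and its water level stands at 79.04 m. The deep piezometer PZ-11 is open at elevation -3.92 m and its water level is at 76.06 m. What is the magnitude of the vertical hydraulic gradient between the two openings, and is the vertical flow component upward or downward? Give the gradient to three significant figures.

Total head at PZ-8: h = 79.04 m (water level in the standpipe).
Total head at PZ-11: h = 76.06 m.
Δh = h(PZ-8) − h(PZ-11) = 79.04 − 76.06 = 2.98 m.
Vertical separation Δz = 46.97 − (-3.92) = 50.89 m.
|i_v| = |Δh| / Δz = 2.98 / 50.89 = 0.0586.
Head is higher in the shallow piezometer, so vertical flow is downward (recharge condition).

|i_v| ≈ 0.0586; vertical flow is downward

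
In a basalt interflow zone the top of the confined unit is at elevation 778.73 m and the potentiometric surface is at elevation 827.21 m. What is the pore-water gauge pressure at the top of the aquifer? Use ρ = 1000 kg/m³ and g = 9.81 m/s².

P ≈ 476 kPa

Pressure head at the aquifer top: ψ = h − z = 827.21 − 778.73 = 48.48 m.
P = ρgψ = 1000 × 9.81 × 48.48 = 475589 Pa ≈ 476 kPa.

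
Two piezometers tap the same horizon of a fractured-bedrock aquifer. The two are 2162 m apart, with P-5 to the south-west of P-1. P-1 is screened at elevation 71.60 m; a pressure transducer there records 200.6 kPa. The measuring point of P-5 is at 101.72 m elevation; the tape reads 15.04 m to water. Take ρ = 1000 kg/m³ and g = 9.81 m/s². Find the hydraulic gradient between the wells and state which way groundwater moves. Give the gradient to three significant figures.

Pressure head at P-1: ψ = P/(ρg) = 200.6×1000 / (1000 × 9.81) = 20.45 m.
Total head at P-1: h = z + ψ = 71.60 + 20.45 = 92.05 m.
Total head at P-5: h = 101.72 − 15.04 = 86.68 m.
Head difference: h(P-1) − h(P-5) = 92.05 − 86.68 = 5.37 m.
Hydraulic gradient: i = |Δh| / L = 5.37 / 2162 = 0.00248.
Flow is from higher to lower head: from P-1 toward P-5, i.e. toward the south-west.

i ≈ 0.00248; groundwater flows toward the south-west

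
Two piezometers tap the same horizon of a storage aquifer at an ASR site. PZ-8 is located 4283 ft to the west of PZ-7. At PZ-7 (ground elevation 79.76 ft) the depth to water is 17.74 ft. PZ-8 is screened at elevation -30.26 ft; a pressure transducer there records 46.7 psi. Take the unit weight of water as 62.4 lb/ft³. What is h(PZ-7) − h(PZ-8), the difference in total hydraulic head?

Total head at PZ-7: h = 79.76 − 17.74 = 62.02 ft.
Pressure head at PZ-8: ψ = 144·P/γ = 144 × 46.7 / 62.4 = 107.77 ft.
Total head at PZ-8: h = z + ψ = -30.26 + 107.77 = 77.51 ft.
Head difference: h(PZ-7) − h(PZ-8) = 62.02 − 77.51 = -15.49 ft.

Δh ≈ -15.49 ft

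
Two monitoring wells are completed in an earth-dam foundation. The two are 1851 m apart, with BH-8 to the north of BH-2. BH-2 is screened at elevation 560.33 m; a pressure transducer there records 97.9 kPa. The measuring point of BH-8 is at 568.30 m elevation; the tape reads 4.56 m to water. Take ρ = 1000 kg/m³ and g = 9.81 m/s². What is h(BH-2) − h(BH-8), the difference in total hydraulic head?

Pressure head at BH-2: ψ = P/(ρg) = 97.9×1000 / (1000 × 9.81) = 9.98 m.
Total head at BH-2: h = z + ψ = 560.33 + 9.98 = 570.31 m.
Total head at BH-8: h = 568.30 − 4.56 = 563.74 m.
Head difference: h(BH-2) − h(BH-8) = 570.31 − 563.74 = 6.57 m.

Δh ≈ 6.57 m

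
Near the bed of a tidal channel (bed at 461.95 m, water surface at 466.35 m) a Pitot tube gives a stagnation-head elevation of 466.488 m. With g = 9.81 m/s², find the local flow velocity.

v ≈ 1.65 m/s

Near the bed, under hydrostatic conditions, the piezometric head (z + ψ) equals the free-surface elevation, 466.35 m.
Velocity head = total − piezometric = 466.488 − 466.35 = 0.138 m.
v = √(2g·h_v) = √(2 × 9.81 × 0.138) = 1.65 m/s.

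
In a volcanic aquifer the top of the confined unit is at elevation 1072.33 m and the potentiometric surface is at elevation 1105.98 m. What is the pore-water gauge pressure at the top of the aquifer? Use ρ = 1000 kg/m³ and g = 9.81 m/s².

P ≈ 330 kPa

Pressure head at the aquifer top: ψ = h − z = 1105.98 − 1072.33 = 33.65 m.
P = ρgψ = 1000 × 9.81 × 33.65 = 330107 Pa ≈ 330 kPa.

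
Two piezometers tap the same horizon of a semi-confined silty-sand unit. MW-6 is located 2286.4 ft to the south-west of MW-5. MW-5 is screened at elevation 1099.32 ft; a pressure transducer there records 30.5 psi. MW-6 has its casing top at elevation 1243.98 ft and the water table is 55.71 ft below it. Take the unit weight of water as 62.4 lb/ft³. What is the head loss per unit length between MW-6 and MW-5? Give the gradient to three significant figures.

Pressure head at MW-5: ψ = 144·P/γ = 144 × 30.5 / 62.4 = 70.38 ft.
Total head at MW-5: h = z + ψ = 1099.32 + 70.38 = 1169.70 ft.
Total head at MW-6: h = 1243.98 − 55.71 = 1188.27 ft.
Head difference: h(MW-5) − h(MW-6) = 1169.70 − 1188.27 = -18.57 ft.
Hydraulic gradient: i = |Δh| / L = 18.57 / 2286.4 = 0.00812.

i ≈ 0.00812 ft/ft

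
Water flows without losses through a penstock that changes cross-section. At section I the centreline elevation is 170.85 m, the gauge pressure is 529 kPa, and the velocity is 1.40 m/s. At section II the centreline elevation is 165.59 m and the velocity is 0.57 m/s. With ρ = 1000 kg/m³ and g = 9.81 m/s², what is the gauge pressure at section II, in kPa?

Pressure head at I: ψ₁ = P₁/(ρg) = 529×1000 / (1000 × 9.81) = 53.92 m.
Velocity heads: v₁²/2g = 1.40²/19.62 = 0.100 m; v₂²/2g = 0.57²/19.62 = 0.017 m.
Total head H = z₁ + ψ₁ + v₁²/2g = 170.85 + 53.92 + 0.100 = 224.87 m.
ψ₂ = H − z₂ − v₂²/2g = 224.87 − 165.59 − 0.017 = 59.26 m.
P₂ = ρgψ₂ = 1000 × 9.81 × 59.26 ≈ 581 kPa.

P₂ ≈ 581 kPa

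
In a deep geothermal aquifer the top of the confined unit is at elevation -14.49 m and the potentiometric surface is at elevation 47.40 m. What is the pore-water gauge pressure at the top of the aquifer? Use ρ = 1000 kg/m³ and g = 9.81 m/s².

Pressure head at the aquifer top: ψ = h − z = 47.40 − (-14.49) = 61.89 m.
P = ρgψ = 1000 × 9.81 × 61.89 = 607141 Pa ≈ 607 kPa.

P ≈ 607 kPa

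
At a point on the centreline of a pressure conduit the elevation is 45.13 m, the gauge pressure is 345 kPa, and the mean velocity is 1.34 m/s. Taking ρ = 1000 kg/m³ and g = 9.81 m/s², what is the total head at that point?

h ≈ 80.39 m

Pressure head ψ = P/(ρg) = 345×1000 / (1000 × 9.81) = 35.17 m.
Velocity head = v²/(2g) = 1.34² / (2 × 9.81) = 0.092 m.
h = z + ψ + v²/(2g) = 45.13 + 35.17 + 0.092 = 80.39 m.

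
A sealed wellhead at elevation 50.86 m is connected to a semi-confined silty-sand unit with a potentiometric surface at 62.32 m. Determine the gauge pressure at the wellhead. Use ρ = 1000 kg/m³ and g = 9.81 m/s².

Head above the cap: Δh = 62.32 − 50.86 = 11.46 m.
P = ρgΔh = 1000 × 9.81 × 11.46 = 112423 Pa ≈ 112 kPa.

P ≈ 112 kPa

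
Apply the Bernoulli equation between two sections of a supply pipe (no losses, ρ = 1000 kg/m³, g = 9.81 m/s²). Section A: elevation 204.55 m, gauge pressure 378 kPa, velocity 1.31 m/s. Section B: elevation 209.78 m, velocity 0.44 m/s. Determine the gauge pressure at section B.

P₂ ≈ 327 kPa

Pressure head at A: ψ₁ = P₁/(ρg) = 378×1000 / (1000 × 9.81) = 38.53 m.
Velocity heads: v₁²/2g = 1.31²/19.62 = 0.087 m; v₂²/2g = 0.44²/19.62 = 0.010 m.
Total head H = z₁ + ψ₁ + v₁²/2g = 204.55 + 38.53 + 0.087 = 243.17 m.
ψ₂ = H − z₂ − v₂²/2g = 243.17 − 209.78 − 0.010 = 33.38 m.
P₂ = ρgψ₂ = 1000 × 9.81 × 33.38 ≈ 327 kPa.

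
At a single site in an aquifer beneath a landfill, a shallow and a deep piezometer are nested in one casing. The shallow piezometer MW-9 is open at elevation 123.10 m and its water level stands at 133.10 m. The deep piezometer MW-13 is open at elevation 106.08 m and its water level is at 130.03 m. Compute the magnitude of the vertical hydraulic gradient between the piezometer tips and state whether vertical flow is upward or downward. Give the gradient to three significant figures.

|i_v| ≈ 0.180; vertical flow is downward

Total head at MW-9: h = 133.10 m (water level in the standpipe).
Total head at MW-13: h = 130.03 m.
Δh = h(MW-9) − h(MW-13) = 133.10 − 130.03 = 3.07 m.
Vertical separation Δz = 123.10 − 106.08 = 17.02 m.
|i_v| = |Δh| / Δz = 3.07 / 17.02 = 0.180.
Head is higher in the shallow piezometer, so vertical flow is downward (recharge condition).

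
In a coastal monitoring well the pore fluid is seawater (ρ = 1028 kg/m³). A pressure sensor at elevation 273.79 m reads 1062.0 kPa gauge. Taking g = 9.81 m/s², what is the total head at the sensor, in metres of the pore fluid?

h ≈ 379.10 m

ψ = P/(ρg) = 1062.0×1000 / (1028 × 9.81) = 105.31 m.
h = z + ψ = 273.79 + 105.31 = 379.10 m.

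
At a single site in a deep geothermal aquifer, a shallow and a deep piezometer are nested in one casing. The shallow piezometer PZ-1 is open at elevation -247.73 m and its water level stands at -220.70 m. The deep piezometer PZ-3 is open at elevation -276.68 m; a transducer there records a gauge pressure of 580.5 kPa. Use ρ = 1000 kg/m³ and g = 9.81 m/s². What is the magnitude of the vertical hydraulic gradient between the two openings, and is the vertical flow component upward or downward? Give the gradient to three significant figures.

|i_v| ≈ 0.110; vertical flow is upward

Total head at PZ-1: h = -220.70 m (water level in the standpipe).
Pressure head at PZ-3: ψ = P/(ρg) = 580.5×1000 / (1000 × 9.81) = 59.17 m.
Total head at PZ-3: h = z + ψ = -276.68 + 59.17 = -217.51 m.
Δh = h(PZ-1) − h(PZ-3) = -220.70 − (-217.51) = -3.19 m.
Vertical separation Δz = -247.73 − (-276.68) = 28.95 m.
|i_v| = |Δh| / Δz = 3.19 / 28.95 = 0.110.
Head is higher in the deep piezometer, so vertical flow is upward (discharge condition).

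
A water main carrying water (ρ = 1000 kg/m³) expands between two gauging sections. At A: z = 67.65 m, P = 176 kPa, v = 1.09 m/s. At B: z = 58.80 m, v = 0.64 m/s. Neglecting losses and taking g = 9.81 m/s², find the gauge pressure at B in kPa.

P₂ ≈ 263 kPa

Pressure head at A: ψ₁ = P₁/(ρg) = 176×1000 / (1000 × 9.81) = 17.94 m.
Velocity heads: v₁²/2g = 1.09²/19.62 = 0.061 m; v₂²/2g = 0.64²/19.62 = 0.021 m.
Total head H = z₁ + ψ₁ + v₁²/2g = 67.65 + 17.94 + 0.061 = 85.65 m.
ψ₂ = H − z₂ − v₂²/2g = 85.65 − 58.80 − 0.021 = 26.83 m.
P₂ = ρgψ₂ = 1000 × 9.81 × 26.83 ≈ 263 kPa.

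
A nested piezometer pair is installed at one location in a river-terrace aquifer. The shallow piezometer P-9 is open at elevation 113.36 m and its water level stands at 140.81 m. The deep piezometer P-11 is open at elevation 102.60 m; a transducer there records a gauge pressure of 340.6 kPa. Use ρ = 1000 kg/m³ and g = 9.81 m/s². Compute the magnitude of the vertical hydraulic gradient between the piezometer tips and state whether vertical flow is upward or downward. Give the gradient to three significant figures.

Total head at P-9: h = 140.81 m (water level in the standpipe).
Pressure head at P-11: ψ = P/(ρg) = 340.6×1000 / (1000 × 9.81) = 34.72 m.
Total head at P-11: h = z + ψ = 102.60 + 34.72 = 137.32 m.
Δh = h(P-9) − h(P-11) = 140.81 − 137.32 = 3.49 m.
Vertical separation Δz = 113.36 − 102.60 = 10.76 m.
|i_v| = |Δh| / Δz = 3.49 / 10.76 = 0.324.
Head is higher in the shallow piezometer, so vertical flow is downward (recharge condition).

|i_v| ≈ 0.324; vertical flow is downward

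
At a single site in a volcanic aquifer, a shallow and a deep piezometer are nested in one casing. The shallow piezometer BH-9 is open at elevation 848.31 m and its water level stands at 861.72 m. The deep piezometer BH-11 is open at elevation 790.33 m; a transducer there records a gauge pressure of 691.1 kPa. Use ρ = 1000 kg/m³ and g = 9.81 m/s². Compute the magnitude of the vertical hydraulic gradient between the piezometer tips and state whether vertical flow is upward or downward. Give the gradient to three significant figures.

|i_v| ≈ 0.0162; vertical flow is downward

Total head at BH-9: h = 861.72 m (water level in the standpipe).
Pressure head at BH-11: ψ = P/(ρg) = 691.1×1000 / (1000 × 9.81) = 70.45 m.
Total head at BH-11: h = z + ψ = 790.33 + 70.45 = 860.78 m.
Δh = h(BH-9) − h(BH-11) = 861.72 − 860.78 = 0.94 m.
Vertical separation Δz = 848.31 − 790.33 = 57.98 m.
|i_v| = |Δh| / Δz = 0.94 / 57.98 = 0.0162.
Head is higher in the shallow piezometer, so vertical flow is downward (recharge condition).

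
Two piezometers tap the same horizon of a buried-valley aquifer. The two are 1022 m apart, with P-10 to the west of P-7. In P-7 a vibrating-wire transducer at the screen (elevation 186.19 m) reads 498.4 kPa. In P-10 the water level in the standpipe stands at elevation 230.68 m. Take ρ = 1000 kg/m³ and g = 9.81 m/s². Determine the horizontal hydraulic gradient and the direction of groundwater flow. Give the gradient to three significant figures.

Pressure head at P-7: ψ = P/(ρg) = 498.4×1000 / (1000 × 9.81) = 50.81 m.
Total head at P-7: h = z + ψ = 186.19 + 50.81 = 237.00 m.
Total head at P-10: h = 230.68 m (water level in the piezometer is the total head).
Head difference: h(P-7) − h(P-10) = 237.00 − 230.68 = 6.32 m.
Hydraulic gradient: i = |Δh| / L = 6.32 / 1022 = 0.00618.
Flow is from higher to lower head: from P-7 toward P-10, i.e. toward the west.

i ≈ 0.00618; groundwater flows toward the west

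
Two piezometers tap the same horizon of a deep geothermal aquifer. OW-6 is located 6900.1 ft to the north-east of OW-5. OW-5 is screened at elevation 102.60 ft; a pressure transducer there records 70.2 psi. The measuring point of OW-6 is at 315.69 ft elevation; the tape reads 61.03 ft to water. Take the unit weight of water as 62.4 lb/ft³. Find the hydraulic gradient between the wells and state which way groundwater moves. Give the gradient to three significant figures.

Pressure head at OW-5: ψ = 144·P/γ = 144 × 70.2 / 62.4 = 162.00 ft.
Total head at OW-5: h = z + ψ = 102.60 + 162.00 = 264.60 ft.
Total head at OW-6: h = 315.69 − 61.03 = 254.66 ft.
Head difference: h(OW-5) − h(OW-6) = 264.60 − 254.66 = 9.94 ft.
Hydraulic gradient: i = |Δh| / L = 9.94 / 6900.1 = 0.00144.
Flow is from higher to lower head: from OW-5 toward OW-6, i.e. toward the north-east.

i ≈ 0.00144; groundwater flows toward the north-east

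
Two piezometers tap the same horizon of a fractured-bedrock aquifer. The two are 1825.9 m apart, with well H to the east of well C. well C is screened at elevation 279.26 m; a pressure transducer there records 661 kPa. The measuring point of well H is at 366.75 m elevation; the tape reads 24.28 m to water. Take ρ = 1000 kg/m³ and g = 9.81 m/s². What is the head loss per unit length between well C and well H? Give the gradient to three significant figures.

i ≈ 0.00228 m/m

Pressure head at well C: ψ = P/(ρg) = 661×1000 / (1000 × 9.81) = 67.38 m.
Total head at well C: h = z + ψ = 279.26 + 67.38 = 346.64 m.
Total head at well H: h = 366.75 − 24.28 = 342.47 m.
Head difference: h(well C) − h(well H) = 346.64 − 342.47 = 4.17 m.
Hydraulic gradient: i = |Δh| / L = 4.17 / 1825.9 = 0.00228.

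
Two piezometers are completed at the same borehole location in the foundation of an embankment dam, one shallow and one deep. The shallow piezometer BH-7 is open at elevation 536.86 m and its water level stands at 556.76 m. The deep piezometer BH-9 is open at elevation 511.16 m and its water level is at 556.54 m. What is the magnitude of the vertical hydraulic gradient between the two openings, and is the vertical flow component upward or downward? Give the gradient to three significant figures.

Total head at BH-7: h = 556.76 m (water level in the standpipe).
Total head at BH-9: h = 556.54 m.
Δh = h(BH-7) − h(BH-9) = 556.76 − 556.54 = 0.22 m.
Vertical separation Δz = 536.86 − 511.16 = 25.70 m.
|i_v| = |Δh| / Δz = 0.22 / 25.70 = 0.00856.
Head is higher in the shallow piezometer, so vertical flow is downward (recharge condition).

|i_v| ≈ 0.00856; vertical flow is downward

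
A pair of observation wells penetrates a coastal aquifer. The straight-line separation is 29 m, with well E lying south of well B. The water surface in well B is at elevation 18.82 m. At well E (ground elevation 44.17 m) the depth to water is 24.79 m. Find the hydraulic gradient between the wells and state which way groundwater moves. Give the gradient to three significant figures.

i ≈ 0.0193; groundwater flows toward the north

Total head at well B: h = 18.82 m (water level in the piezometer is the total head).
Total head at well E: h = 44.17 − 24.79 = 19.38 m.
Head difference: h(well B) − h(well E) = 18.82 − 19.38 = -0.56 m.
Hydraulic gradient: i = |Δh| / L = 0.56 / 29 = 0.0193.
Flow is from higher to lower head: from well E toward well B, i.e. toward the north.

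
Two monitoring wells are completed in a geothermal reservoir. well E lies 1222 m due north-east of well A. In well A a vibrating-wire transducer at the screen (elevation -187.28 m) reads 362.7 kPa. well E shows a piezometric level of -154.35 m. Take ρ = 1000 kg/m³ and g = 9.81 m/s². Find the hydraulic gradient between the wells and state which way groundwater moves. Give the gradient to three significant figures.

Pressure head at well A: ψ = P/(ρg) = 362.7×1000 / (1000 × 9.81) = 36.97 m.
Total head at well A: h = z + ψ = -187.28 + 36.97 = -150.31 m.
Total head at well E: h = -154.35 m (water level in the piezometer is the total head).
Head difference: h(well A) − h(well E) = -150.31 − (-154.35) = 4.04 m.
Hydraulic gradient: i = |Δh| / L = 4.04 / 1222 = 0.00331.
Flow is from higher to lower head: from well A toward well E, i.e. toward the north-east.

i ≈ 0.00331; groundwater flows toward the north-east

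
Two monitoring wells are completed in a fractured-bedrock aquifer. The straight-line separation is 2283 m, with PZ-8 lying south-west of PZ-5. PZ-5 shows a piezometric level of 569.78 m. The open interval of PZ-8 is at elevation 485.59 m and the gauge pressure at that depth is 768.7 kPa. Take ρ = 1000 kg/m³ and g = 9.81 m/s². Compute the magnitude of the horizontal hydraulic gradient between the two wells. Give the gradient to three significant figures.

i ≈ 0.00255

Total head at PZ-5: h = 569.78 m (water level in the piezometer is the total head).
Pressure head at PZ-8: ψ = P/(ρg) = 768.7×1000 / (1000 × 9.81) = 78.36 m.
Total head at PZ-8: h = z + ψ = 485.59 + 78.36 = 563.95 m.
Head difference: h(PZ-5) − h(PZ-8) = 569.78 − 563.95 = 5.83 m.
Hydraulic gradient: i = |Δh| / L = 5.83 / 2283 = 0.00255.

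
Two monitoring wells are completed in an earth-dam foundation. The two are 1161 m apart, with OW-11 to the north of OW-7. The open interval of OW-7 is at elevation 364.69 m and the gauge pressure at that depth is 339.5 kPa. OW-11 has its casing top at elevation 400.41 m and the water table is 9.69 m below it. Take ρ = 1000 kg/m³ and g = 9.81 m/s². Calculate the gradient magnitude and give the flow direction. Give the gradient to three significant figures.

Pressure head at OW-7: ψ = P/(ρg) = 339.5×1000 / (1000 × 9.81) = 34.61 m.
Total head at OW-7: h = z + ψ = 364.69 + 34.61 = 399.30 m.
Total head at OW-11: h = 400.41 − 9.69 = 390.72 m.
Head difference: h(OW-7) − h(OW-11) = 399.30 − 390.72 = 8.58 m.
Hydraulic gradient: i = |Δh| / L = 8.58 / 1161 = 0.00739.
Flow is from higher to lower head: from OW-7 toward OW-11, i.e. toward the north.

i ≈ 0.00739; groundwater flows toward the north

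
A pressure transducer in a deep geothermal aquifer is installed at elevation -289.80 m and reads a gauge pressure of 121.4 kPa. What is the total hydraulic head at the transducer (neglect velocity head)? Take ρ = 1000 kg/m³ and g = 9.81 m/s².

h ≈ -277.42 m

ψ = P/(ρg) = 121.4×1000 / (1000 × 9.81) = 12.38 m.
h = z + ψ = -289.80 + 12.38 = -277.42 m.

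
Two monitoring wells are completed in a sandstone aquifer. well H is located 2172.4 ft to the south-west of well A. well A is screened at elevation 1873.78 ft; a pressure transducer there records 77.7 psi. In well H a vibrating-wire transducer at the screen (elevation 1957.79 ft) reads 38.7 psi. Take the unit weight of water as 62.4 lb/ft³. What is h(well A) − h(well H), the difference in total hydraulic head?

Pressure head at well A: ψ = 144·P/γ = 144 × 77.7 / 62.4 = 179.31 ft.
Total head at well A: h = z + ψ = 1873.78 + 179.31 = 2053.09 ft.
Pressure head at well H: ψ = 144·P/γ = 144 × 38.7 / 62.4 = 89.31 ft.
Total head at well H: h = z + ψ = 1957.79 + 89.31 = 2047.10 ft.
Head difference: h(well A) − h(well H) = 2053.09 − 2047.10 = 5.99 ft.

Δh ≈ 5.99 ft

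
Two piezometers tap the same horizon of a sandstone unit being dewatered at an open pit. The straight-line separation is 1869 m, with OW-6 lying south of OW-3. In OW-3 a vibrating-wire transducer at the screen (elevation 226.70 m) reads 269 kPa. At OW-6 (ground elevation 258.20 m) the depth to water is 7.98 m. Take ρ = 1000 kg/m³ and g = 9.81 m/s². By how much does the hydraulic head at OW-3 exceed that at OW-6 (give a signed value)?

Δh ≈ 3.90 m

Pressure head at OW-3: ψ = P/(ρg) = 269×1000 / (1000 × 9.81) = 27.42 m.
Total head at OW-3: h = z + ψ = 226.70 + 27.42 = 254.12 m.
Total head at OW-6: h = 258.20 − 7.98 = 250.22 m.
Head difference: h(OW-3) − h(OW-6) = 254.12 − 250.22 = 3.90 m.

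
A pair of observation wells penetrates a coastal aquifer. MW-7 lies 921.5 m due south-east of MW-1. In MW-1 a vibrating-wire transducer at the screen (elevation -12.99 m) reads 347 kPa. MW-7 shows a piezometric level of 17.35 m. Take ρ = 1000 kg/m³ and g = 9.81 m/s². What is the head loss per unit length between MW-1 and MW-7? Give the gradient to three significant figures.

i ≈ 0.00546 m/m

Pressure head at MW-1: ψ = P/(ρg) = 347×1000 / (1000 × 9.81) = 35.37 m.
Total head at MW-1: h = z + ψ = -12.99 + 35.37 = 22.38 m.
Total head at MW-7: h = 17.35 m (water level in the piezometer is the total head).
Head difference: h(MW-1) − h(MW-7) = 22.38 − 17.35 = 5.03 m.
Hydraulic gradient: i = |Δh| / L = 5.03 / 921.5 = 0.00546.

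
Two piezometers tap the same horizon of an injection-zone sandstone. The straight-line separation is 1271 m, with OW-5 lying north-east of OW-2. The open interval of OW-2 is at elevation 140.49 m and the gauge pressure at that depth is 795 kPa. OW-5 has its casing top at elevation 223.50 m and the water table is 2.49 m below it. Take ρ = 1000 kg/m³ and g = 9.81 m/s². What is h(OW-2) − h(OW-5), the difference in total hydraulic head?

Δh ≈ 0.52 m

Pressure head at OW-2: ψ = P/(ρg) = 795×1000 / (1000 × 9.81) = 81.04 m.
Total head at OW-2: h = z + ψ = 140.49 + 81.04 = 221.53 m.
Total head at OW-5: h = 223.50 − 2.49 = 221.01 m.
Head difference: h(OW-2) − h(OW-5) = 221.53 − 221.01 = 0.52 m.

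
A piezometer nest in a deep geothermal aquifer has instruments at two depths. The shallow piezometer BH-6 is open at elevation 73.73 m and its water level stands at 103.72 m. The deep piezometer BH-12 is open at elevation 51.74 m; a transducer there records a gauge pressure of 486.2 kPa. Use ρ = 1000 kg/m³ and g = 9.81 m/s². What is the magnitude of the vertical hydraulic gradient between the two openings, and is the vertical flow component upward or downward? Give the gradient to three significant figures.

Total head at BH-6: h = 103.72 m (water level in the standpipe).
Pressure head at BH-12: ψ = P/(ρg) = 486.2×1000 / (1000 × 9.81) = 49.56 m.
Total head at BH-12: h = z + ψ = 51.74 + 49.56 = 101.30 m.
Δh = h(BH-6) − h(BH-12) = 103.72 − 101.30 = 2.42 m.
Vertical separation Δz = 73.73 − 51.74 = 21.99 m.
|i_v| = |Δh| / Δz = 2.42 / 21.99 = 0.110.
Head is higher in the shallow piezometer, so vertical flow is downward (recharge condition).

|i_v| ≈ 0.110; vertical flow is downward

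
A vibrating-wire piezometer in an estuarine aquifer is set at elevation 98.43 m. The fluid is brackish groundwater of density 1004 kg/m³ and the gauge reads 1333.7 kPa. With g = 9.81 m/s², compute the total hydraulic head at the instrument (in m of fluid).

ψ = P/(ρg) = 1333.7×1000 / (1004 × 9.81) = 135.41 m.
h = z + ψ = 98.43 + 135.41 = 233.84 m.

h ≈ 233.84 m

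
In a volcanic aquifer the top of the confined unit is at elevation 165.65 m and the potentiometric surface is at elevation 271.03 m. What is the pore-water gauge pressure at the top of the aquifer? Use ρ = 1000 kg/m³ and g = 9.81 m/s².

P ≈ 1030 kPa

Pressure head at the aquifer top: ψ = h − z = 271.03 − 165.65 = 105.38 m.
P = ρgψ = 1000 × 9.81 × 105.38 = 1033778 Pa ≈ 1030 kPa.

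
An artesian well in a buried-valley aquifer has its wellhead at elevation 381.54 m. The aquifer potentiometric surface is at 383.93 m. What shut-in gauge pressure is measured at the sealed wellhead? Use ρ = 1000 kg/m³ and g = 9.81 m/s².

Head above the cap: Δh = 383.93 − 381.54 = 2.39 m.
P = ρgΔh = 1000 × 9.81 × 2.39 = 23446 Pa ≈ 23.4 kPa.

P ≈ 23.4 kPa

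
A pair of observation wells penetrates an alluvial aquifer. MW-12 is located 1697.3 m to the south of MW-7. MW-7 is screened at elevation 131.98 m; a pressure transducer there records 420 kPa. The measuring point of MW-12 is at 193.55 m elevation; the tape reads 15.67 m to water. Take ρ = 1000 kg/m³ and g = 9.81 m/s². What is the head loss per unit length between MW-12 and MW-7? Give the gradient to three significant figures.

i ≈ 0.00182 m/m

Pressure head at MW-7: ψ = P/(ρg) = 420×1000 / (1000 × 9.81) = 42.81 m.
Total head at MW-7: h = z + ψ = 131.98 + 42.81 = 174.79 m.
Total head at MW-12: h = 193.55 − 15.67 = 177.88 m.
Head difference: h(MW-7) − h(MW-12) = 174.79 − 177.88 = -3.09 m.
Hydraulic gradient: i = |Δh| / L = 3.09 / 1697.3 = 0.00182.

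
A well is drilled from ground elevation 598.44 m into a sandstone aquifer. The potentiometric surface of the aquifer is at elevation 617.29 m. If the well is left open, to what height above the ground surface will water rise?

Water rises to the potentiometric surface, so the rise above ground = 617.29 − 598.44 = 18.85 m.

≈ 18.85 m above ground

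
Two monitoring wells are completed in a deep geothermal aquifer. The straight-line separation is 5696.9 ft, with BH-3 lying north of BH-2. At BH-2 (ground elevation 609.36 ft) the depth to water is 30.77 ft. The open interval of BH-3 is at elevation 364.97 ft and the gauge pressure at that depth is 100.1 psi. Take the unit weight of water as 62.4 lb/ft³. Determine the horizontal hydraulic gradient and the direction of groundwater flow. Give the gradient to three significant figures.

Total head at BH-2: h = 609.36 − 30.77 = 578.59 ft.
Pressure head at BH-3: ψ = 144·P/γ = 144 × 100.1 / 62.4 = 231.00 ft.
Total head at BH-3: h = z + ψ = 364.97 + 231.00 = 595.97 ft.
Head difference: h(BH-2) − h(BH-3) = 578.59 − 595.97 = -17.38 ft.
Hydraulic gradient: i = |Δh| / L = 17.38 / 5696.9 = 0.00305.
Flow is from higher to lower head: from BH-3 toward BH-2, i.e. toward the south.

i ≈ 0.00305; groundwater flows toward the south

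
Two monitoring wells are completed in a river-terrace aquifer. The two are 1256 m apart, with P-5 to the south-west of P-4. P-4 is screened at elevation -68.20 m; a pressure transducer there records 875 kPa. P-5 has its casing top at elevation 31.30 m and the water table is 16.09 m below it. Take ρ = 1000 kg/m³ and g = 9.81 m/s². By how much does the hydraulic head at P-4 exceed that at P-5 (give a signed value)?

Δh ≈ 5.78 m

Pressure head at P-4: ψ = P/(ρg) = 875×1000 / (1000 × 9.81) = 89.19 m.
Total head at P-4: h = z + ψ = -68.20 + 89.19 = 20.99 m.
Total head at P-5: h = 31.30 − 16.09 = 15.21 m.
Head difference: h(P-4) − h(P-5) = 20.99 − 15.21 = 5.78 m.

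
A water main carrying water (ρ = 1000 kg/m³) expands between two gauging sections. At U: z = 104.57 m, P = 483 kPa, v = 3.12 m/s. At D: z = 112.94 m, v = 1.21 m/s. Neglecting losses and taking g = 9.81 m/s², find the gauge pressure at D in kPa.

Pressure head at U: ψ₁ = P₁/(ρg) = 483×1000 / (1000 × 9.81) = 49.24 m.
Velocity heads: v₁²/2g = 3.12²/19.62 = 0.496 m; v₂²/2g = 1.21²/19.62 = 0.075 m.
Total head H = z₁ + ψ₁ + v₁²/2g = 104.57 + 49.24 + 0.496 = 154.31 m.
ψ₂ = H − z₂ − v₂²/2g = 154.31 − 112.94 − 0.075 = 41.30 m.
P₂ = ρgψ₂ = 1000 × 9.81 × 41.30 ≈ 405 kPa.

P₂ ≈ 405 kPa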